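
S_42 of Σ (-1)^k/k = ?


S = -1 + 1/2 - 1/3 + 1/4 - 1/5 + 1/6 - 1/7 + 1/8 ± ...
= -0.6814
(Full series converges to -ln(2) ≈ -0.6931)

S_42 = -0.6814


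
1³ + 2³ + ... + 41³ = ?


n(n+1)/2 = 41×42/2 = 861
Σk³ = 861² = 741321

Σk³ = 741321


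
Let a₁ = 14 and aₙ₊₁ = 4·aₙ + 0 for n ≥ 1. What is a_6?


Computing step by step:
a_1 = 14
a_2 = 56
a_3 = 224
a_4 = 896
a_5 = 3584
a_6 = 14336


a_6 = 14336


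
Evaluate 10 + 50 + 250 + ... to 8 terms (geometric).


Sₙ = 10×(5^8 - 1)/(5 - 1)
= 10×(390625 - 1)/4
= 10×390624/4
= 976560

S_8 = 976560


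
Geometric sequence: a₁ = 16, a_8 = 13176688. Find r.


r^(n-1) = aₙ/a₁
r^7 = 13176688/16 = 823543
r = 823543^(1/7)
= 7

r = 7


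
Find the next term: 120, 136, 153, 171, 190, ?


Pattern: triangular numbers: n(n+1)/2
Terms: 120, 136, 153, 171, 190
Next term = 210

Next term = 210


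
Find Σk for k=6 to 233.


Σₖ₌6^233 k = Σₖ₌₁^233 k − Σₖ₌₁^5 k
= 233·234/2 − 5·6/2
= 27261 − 15 = 27246

Σk = 27246


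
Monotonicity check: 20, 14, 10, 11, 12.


Differences: -6, -4, 1, 1
Difference at position 3 is +1 (> 0) but position 1 is -6 (< 0) — sequence both rises and falls
→ NOT monotonic

Not monotonic


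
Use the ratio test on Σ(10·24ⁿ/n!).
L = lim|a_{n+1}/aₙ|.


aₙ = 10·24^n/n!
a_{n+1}/aₙ = 24^(n+1)/(n+1)! × n!/24^n  (constant 10 cancels)
= 24/(n+1)
L = lim(n→∞) 24/(n+1) = 0
L < 1 → series CONVERGES

Converges (ratio test: L = 0 < 1)


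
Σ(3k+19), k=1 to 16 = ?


Σ(3k+19) = 3·Σk + 19·n
= 3·136 + 19·16
= 408 + 304 = 712

Σ = 712


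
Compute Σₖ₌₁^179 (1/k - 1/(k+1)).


Telescoping: adjacent terms cancel.
= 1/1 - 1/180
= 1 - 1/180 = 179/180

Sum = 179/180


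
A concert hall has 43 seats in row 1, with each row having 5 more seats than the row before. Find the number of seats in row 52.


aₙ = a₁ + (n-1)d
= 43 + (52-1)×5
= 43 + 255
= 298

a_52 = 298


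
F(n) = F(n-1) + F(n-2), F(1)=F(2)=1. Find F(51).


Fibonacci sequence: 1, 1, 2, 3, 5, 8, 13, 21, 34, 55, 89, ...
F(51) = 20365011074

F(51) = 20365011074


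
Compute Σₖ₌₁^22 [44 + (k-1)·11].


aₙ = 44 + (22-1)×11 = 275
Sₙ = n(a₁+aₙ)/2 = 22×(44+275)/2
= 22×319/2 = 3509

S_22 = 3509


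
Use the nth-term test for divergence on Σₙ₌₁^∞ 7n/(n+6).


lim(n→∞) 7n/(n+6) = 7/1 = 7  (divide numerator and denominator by n)
lim aₙ = 7 ≠ 0 → series DIVERGES

Diverges (lim aₙ = 7 ≠ 0)


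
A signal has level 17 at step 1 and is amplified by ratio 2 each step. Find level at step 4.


aₙ = a₁·r^(n-1)
= 17×2^3
= 17×8
= 136

a_4 = 136


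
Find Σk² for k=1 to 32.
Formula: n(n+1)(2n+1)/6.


n = 32
n(n+1)(2n+1)/6 = 32×33×65/6
= 68640/6 = 11440

Σk² = 11440


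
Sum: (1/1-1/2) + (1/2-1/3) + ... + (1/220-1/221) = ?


Telescoping: adjacent terms cancel.
= 1/1 - 1/221
= 1 - 1/221 = 220/221

Sum = 220/221


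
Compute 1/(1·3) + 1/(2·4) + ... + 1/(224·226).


1/(k(k+2)) = (1/2)·(1/k - 1/(k+2)) (partial fractions)
Telescoping: Σ = (1/2)·(1 + 1/2 - 1/225 - 1/226) = 18956/25425

Sum = 18956/25425


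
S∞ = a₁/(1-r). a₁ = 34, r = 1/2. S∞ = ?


S∞ = a₁/(1-r) = 34/(1 - 1/2)
= 34/(1/2)
= 68

S∞ = 68


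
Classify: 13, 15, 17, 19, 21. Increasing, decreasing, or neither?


Differences: 2, 2, 2, 2
All differences > 0 → strictly INCREASING

Monotonically increasing


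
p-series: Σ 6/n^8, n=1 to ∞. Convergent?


p-series test: Σ c/n^p converges if p > 1, diverges if p ≤ 1 (constant c > 0 doesn't affect convergence).
p = 8
8 > 1 → CONVERGES

Converges (p = 8 > 1)


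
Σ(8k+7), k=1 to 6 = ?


Σ(8k+7) = 8·Σk + 7·n
= 8·21 + 7·6
= 168 + 42 = 210

Σ = 210


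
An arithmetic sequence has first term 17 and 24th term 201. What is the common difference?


d = (aₙ - a₁)/(n-1)
= (201 - 17)/(24-1)
= 184/23 = 8

d = 8


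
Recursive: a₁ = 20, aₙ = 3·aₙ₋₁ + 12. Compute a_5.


Computing step by step:
a_1 = 20
a_2 = 72
a_3 = 228
a_4 = 696
a_5 = 2100


a_5 = 2100


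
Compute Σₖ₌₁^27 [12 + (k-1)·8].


aₙ = 12 + (27-1)×8 = 220
Sₙ = n(a₁+aₙ)/2 = 27×(12+220)/2
= 27×232/2 = 3132

S_27 = 3132


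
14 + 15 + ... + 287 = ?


Σₖ₌14^287 k = Σₖ₌₁^287 k − Σₖ₌₁^13 k
= 287·288/2 − 13·14/2
= 41328 − 91 = 41237

Σk = 41237


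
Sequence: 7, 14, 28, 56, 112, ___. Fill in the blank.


Pattern: geometric (r=2)
Terms: 7, 14, 28, 56, 112
Next term = 224

Next term = 224


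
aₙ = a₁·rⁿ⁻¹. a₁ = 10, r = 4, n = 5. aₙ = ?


aₙ = a₁·r^(n-1)
= 10×4^4
= 10×256
= 2560

a_5 = 2560


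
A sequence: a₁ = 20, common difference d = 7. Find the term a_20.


aₙ = a₁ + (n-1)d
= 20 + (20-1)×7
= 20 + 133
= 153

a_20 = 153


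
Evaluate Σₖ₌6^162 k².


Σₖ₌6^162 k² = Σₖ₌₁^162 k² − Σₖ₌₁^5 k²
= 162·163·325/6 − 5·6·11/6
= 1430325 − 55 = 1430270

Σk² = 1430270


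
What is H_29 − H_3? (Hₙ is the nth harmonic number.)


Σₖ₌4^29 1/k = 1/4 + 1/5 + 1/6 + ... + 1/29
= 4957048979587/2329089562800
≈ 2.1283

Sum = 4957048979587/2329089562800 ≈ 2.1283


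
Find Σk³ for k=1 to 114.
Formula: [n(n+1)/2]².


n(n+1)/2 = 114×115/2 = 6555
Σk³ = 6555² = 42968025

Σk³ = 42968025


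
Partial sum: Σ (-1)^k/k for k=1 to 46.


S = -1 + 1/2 - 1/3 + 1/4 - 1/5 + 1/6 - 1/7 + 1/8 ± ...
= -0.6824
(Full series converges to -ln(2) ≈ -0.6931)

S_46 = -0.6824


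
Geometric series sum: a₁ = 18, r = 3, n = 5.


Sₙ = 18×(3^5 - 1)/(3 - 1)
= 18×(243 - 1)/2
= 18×242/2
= 2178

S_5 = 2178


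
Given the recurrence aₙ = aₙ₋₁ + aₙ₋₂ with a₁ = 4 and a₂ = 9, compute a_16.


Computing iteratively: 4, 9, 13, 22, 35, 57, 92, 149, 241, 390, 631, 1021, ...
a_16 = 6998

a_16 = 6998


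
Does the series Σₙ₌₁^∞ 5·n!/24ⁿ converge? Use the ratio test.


aₙ = 5·n!/24^n
a_{n+1}/aₙ = (n+1)!/24^(n+1) × 24^n/n!  (constant 5 cancels)
= (n+1)/24
L = lim(n→∞) (n+1)/24 = ∞
L > 1 → series DIVERGES

Diverges (ratio test: L = ∞ > 1)


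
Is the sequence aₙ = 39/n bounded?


a₁ = 39, a₂ = 39/2, a₃ = 39/3, ...
0 < aₙ ≤ 39 for all n ≥ 1
Lower bound: 0, Upper bound: 39
The sequence IS bounded

Bounded (0 < aₙ ≤ 39)


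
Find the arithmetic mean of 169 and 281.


AM = (169 + 281)/2 = 450/2 = 225

AM = 225


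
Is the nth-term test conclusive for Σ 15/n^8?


lim(n→∞) 15/n^8 = 0
lim aₙ = 0 → nth-term test is INCONCLUSIVE
(Need other tests; this is actually a convergent p-series with p=8 > 1)

Inconclusive (lim aₙ = 0; need another test)


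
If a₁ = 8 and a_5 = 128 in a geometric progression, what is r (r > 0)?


r^(n-1) = aₙ/a₁
r^4 = 128/8 = 16
r = 16^(1/4)
= ±2; taking r > 0 gives r = 2

r = 2


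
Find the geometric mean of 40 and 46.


GM = √(40×46) = √1840 = 42.8952

GM = 42.8952


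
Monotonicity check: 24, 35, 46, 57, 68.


Differences: 11, 11, 11, 11
All differences > 0 → strictly INCREASING

Monotonically increasing


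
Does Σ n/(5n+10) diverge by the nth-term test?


lim(n→∞) n/(5n+10) = 1/5 = 1/5  (divide numerator and denominator by n)
lim aₙ = 1/5 ≠ 0 → series DIVERGES

Diverges (lim aₙ = 1/5 ≠ 0)


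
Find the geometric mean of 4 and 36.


GM = √(4×36) = √144 = 12

GM = 12


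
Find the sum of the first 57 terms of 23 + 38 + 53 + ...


aₙ = 23 + (57-1)×15 = 863
Sₙ = n(a₁+aₙ)/2 = 57×(23+863)/2
= 57×886/2 = 25251

S_57 = 25251


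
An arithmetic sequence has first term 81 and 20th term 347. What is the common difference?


d = (aₙ - a₁)/(n-1)
= (347 - 81)/(20-1)
= 266/19 = 14

d = 14


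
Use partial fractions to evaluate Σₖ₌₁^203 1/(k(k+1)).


1/(k(k+1)) = 1/k - 1/(k+1) (partial fractions)
Telescoping: Σ = 1 - 1/204 = 203/204

Sum = 203/204


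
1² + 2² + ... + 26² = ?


n = 26
n(n+1)(2n+1)/6 = 26×27×53/6
= 37206/6 = 6201

Σk² = 6201


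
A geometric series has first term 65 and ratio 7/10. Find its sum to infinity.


S∞ = a₁/(1-r) = 65/(1 - 7/10)
= 65/(3/10)
= 650/3

S∞ = 650/3


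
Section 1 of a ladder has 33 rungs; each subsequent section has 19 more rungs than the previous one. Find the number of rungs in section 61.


aₙ = a₁ + (n-1)d
= 33 + (61-1)×19
= 33 + 1140
= 1173

a_61 = 1173


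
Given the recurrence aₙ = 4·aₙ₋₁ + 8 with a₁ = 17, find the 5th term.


Computing step by step:
a_1 = 17
a_2 = 76
a_3 = 312
a_4 = 1256
a_5 = 5032


a_5 = 5032


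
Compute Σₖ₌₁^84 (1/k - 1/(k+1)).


Telescoping: adjacent terms cancel.
= 1/1 - 1/85
= 1 - 1/85 = 84/85

Sum = 84/85


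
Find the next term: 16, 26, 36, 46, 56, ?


Pattern: arithmetic (d=10)
Terms: 16, 26, 36, 46, 56
Next term = 66

Next term = 66


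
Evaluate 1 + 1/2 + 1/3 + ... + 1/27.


H_27 = 1/1 + 1/2 + 1/3 + ... + 1/27
= 312536252003/80313433200
≈ 3.8915

H_27 = 312536252003/80313433200 ≈ 3.8915


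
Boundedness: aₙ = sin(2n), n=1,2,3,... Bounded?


For all n, -1 ≤ sin(2n) ≤ 1, so -1 ≤ sin(2n) ≤ 1
Lower bound: -1, Upper bound: 1
The sequence IS bounded

Bounded (-1 ≤ aₙ ≤ 1)


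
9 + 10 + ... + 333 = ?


Σₖ₌9^333 k = Σₖ₌₁^333 k − Σₖ₌₁^8 k
= 333·334/2 − 8·9/2
= 55611 − 36 = 55575

Σk = 55575


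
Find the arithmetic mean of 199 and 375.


AM = (199 + 375)/2 = 574/2 = 287

AM = 287


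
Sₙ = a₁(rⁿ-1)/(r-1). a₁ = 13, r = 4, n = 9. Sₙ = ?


Sₙ = 13×(4^9 - 1)/(4 - 1)
= 13×(262144 - 1)/3
= 13×262143/3
= 1135953

S_9 = 1135953


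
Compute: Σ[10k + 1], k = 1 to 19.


Σ(10k+1) = 10·Σk + 1·n
= 10·190 + 1·19
= 1900 + 19 = 1919

Σ = 1919


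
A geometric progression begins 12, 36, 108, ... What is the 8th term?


aₙ = a₁·r^(n-1)
= 12×3^7
= 12×2187
= 26244

a_8 = 26244


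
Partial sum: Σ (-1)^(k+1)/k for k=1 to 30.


S = 1 - 1/2 + 1/3 - 1/4 + 1/5 - 1/6 + 1/7 - 1/8 ± ...
= 0.6768
(Full series converges to +ln(2) ≈ +0.6931)

S_30 = 0.6768


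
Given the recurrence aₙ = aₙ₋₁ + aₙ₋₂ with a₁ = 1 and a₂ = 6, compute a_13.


Computing iteratively: 1, 6, 7, 13, 20, 33, 53, 86, 139, 225, 364, 589, ...
a_13 = 953

a_13 = 953


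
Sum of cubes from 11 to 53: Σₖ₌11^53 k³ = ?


Σₖ₌11^53 k³ = [53·54/2]² − [10·11/2]²
= 2047761 − 3025 = 2044736

Σk³ = 2044736


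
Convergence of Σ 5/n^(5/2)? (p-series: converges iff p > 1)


p-series test: Σ c/n^p converges if p > 1, diverges if p ≤ 1 (constant c > 0 doesn't affect convergence).
p = 5/2
5/2 > 1 → CONVERGES

Converges (p = 5/2 > 1)


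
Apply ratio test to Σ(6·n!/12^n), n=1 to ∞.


aₙ = 6·n!/12^n
a_{n+1}/aₙ = (n+1)!/12^(n+1) × 12^n/n!  (constant 6 cancels)
= (n+1)/12
L = lim(n→∞) (n+1)/12 = ∞
L > 1 → series DIVERGES

Diverges (ratio test: L = ∞ > 1)


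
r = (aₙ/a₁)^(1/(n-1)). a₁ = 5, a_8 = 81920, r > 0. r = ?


r^(n-1) = aₙ/a₁
r^7 = 81920/5 = 16384
r = 16384^(1/7)
= 4

r = 4


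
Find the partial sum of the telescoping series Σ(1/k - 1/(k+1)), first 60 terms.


Telescoping: adjacent terms cancel.
= 1/1 - 1/61
= 1 - 1/61 = 60/61

Sum = 60/61


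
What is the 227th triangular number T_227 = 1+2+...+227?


n(n+1)/2 = 227×228/2 = 51756/2 = 25878

Σk = 25878


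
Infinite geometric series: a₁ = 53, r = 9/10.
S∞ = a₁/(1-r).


S∞ = a₁/(1-r) = 53/(1 - 9/10)
= 53/(1/10)
= 530

S∞ = 530


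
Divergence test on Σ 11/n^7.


lim(n→∞) 11/n^7 = 0
lim aₙ = 0 → nth-term test is INCONCLUSIVE
(Need other tests; this is actually a convergent p-series with p=7 > 1)

Inconclusive (lim aₙ = 0; need another test)


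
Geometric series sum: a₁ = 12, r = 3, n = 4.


Sₙ = 12×(3^4 - 1)/(3 - 1)
= 12×(81 - 1)/2
= 12×80/2
= 480

S_4 = 480


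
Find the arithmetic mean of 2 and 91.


AM = (2 + 91)/2 = 93/2 = 46.5

AM = 46.5


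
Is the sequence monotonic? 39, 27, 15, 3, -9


Differences: -12, -12, -12, -12
All differences < 0 → strictly DECREASING

Monotonically decreasing


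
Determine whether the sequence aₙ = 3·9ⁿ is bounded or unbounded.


aₙ = 3·9ⁿ → as n→∞, aₙ→∞ (since base 9 > 1)
No finite upper bound exists
The sequence is UNBOUNDED

Unbounded (aₙ → ∞ as n → ∞)


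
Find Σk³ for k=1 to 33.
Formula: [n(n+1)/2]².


n(n+1)/2 = 33×34/2 = 561
Σk³ = 561² = 314721

Σk³ = 314721


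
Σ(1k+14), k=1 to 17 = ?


Σ(1k+14) = 1·Σk + 14·n
= 1·153 + 14·17
= 153 + 238 = 391

Σ = 391


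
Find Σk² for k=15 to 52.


Σₖ₌15^52 k² = Σₖ₌₁^52 k² − Σₖ₌₁^14 k²
= 52·53·105/6 − 14·15·29/6
= 48230 − 1015 = 47215

Σk² = 47215


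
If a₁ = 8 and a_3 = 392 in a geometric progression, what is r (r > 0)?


r^(n-1) = aₙ/a₁
r^2 = 392/8 = 49
r = 49^(1/2)
= ±7; taking r > 0 gives r = 7

r = 7


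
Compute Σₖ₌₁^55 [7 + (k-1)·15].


aₙ = 7 + (55-1)×15 = 817
Sₙ = n(a₁+aₙ)/2 = 55×(7+817)/2
= 55×824/2 = 22660

S_55 = 22660


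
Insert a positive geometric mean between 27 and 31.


GM = √(27×31) = √837 = 28.931

GM = 28.931


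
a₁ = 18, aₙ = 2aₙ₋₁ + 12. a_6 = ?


Computing step by step:
a_1 = 18
a_2 = 48
a_3 = 108
a_4 = 228
a_5 = 468
a_6 = 948


a_6 = 948


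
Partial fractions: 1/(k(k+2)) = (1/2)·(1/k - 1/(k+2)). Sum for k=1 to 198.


1/(k(k+2)) = (1/2)·(1/k - 1/(k+2)) (partial fractions)
Telescoping: Σ = (1/2)·(1 + 1/2 - 1/199 - 1/200) = 59301/79600

Sum = 59301/79600


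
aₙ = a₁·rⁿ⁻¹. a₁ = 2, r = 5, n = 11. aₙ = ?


aₙ = a₁·r^(n-1)
= 2×5^10
= 2×9765625
= 19531250

a_11 = 19531250


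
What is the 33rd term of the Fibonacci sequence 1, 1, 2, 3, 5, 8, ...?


Fibonacci sequence: 1, 1, 2, 3, 5, 8, 13, 21, 34, 55, 89, ...
F(33) = 3524578

F(33) = 3524578


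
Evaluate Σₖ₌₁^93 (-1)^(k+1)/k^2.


S = 1 - 1/4 + 1/9 - 1/16 + 1/25 - 1/36 + 1/49 - 1/64 ± ...
= 0.8225
(Full series converges to +π²/12 ≈ +0.8225)

S_93 = 0.8225


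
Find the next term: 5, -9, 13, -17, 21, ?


Pattern: alternating sign, magnitude arithmetic (d=4)
Terms: 5, -9, 13, -17, 21
Next term = -25

Next term = -25


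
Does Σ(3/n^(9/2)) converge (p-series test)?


p-series test: Σ c/n^p converges if p > 1, diverges if p ≤ 1 (constant c > 0 doesn't affect convergence).
p = 9/2
9/2 > 1 → CONVERGES

Converges (p = 9/2 > 1)


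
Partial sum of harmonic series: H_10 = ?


H_10 = 1/1 + 1/2 + 1/3 + 1/4 + 1/5 + 1/6 + 1/7 + 1/8 + 1/9 + 1/10
= 7381/2520
≈ 2.929

H_10 = 7381/2520 ≈ 2.929


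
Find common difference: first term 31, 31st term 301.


d = (aₙ - a₁)/(n-1)
= (301 - 31)/(31-1)
= 270/30 = 9

d = 9


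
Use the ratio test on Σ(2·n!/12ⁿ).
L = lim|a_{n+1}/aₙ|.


aₙ = 2·n!/12^n
a_{n+1}/aₙ = (n+1)!/12^(n+1) × 12^n/n!  (constant 2 cancels)
= (n+1)/12
L = lim(n→∞) (n+1)/12 = ∞
L > 1 → series DIVERGES

Diverges (ratio test: L = ∞ > 1)


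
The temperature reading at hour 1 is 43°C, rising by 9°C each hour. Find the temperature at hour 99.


aₙ = a₁ + (n-1)d
= 43 + (99-1)×9
= 43 + 882
= 925

a_99 = 925


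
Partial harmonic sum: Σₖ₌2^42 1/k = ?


Σₖ₌2^42 1/k = 1/2 + 1/3 + 1/4 + ... + 1/42
= 9464375460249419/2844937529085600
≈ 3.3267

Sum = 9464375460249419/2844937529085600 ≈ 3.3267


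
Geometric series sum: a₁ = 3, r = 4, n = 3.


Sₙ = 3×(4^3 - 1)/(4 - 1)
= 3×(64 - 1)/3
= 3×63/3
= 63

S_3 = 63


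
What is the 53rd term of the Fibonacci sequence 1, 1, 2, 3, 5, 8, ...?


Fibonacci sequence: 1, 1, 2, 3, 5, 8, 13, 21, 34, 55, 89, ...
F(53) = 53316291173

F(53) = 53316291173


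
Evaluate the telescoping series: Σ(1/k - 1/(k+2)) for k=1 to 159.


Telescoping with gap 2: two head and two tail terms survive.
= (1 + 1/2) - (1/160 + 1/161)
= 3/2 - 1/160 - 1/161 = 38319/25760

Sum = 38319/25760


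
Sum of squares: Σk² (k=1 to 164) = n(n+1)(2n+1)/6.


n = 164
n(n+1)(2n+1)/6 = 164×165×329/6
= 8902740/6 = 1483790

Σk² = 1483790


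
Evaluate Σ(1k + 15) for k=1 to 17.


Σ(1k+15) = 1·Σk + 15·n
= 1·153 + 15·17
= 153 + 255 = 408

Σ = 408


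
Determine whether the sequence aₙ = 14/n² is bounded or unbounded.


a₁ = 14, a₂ = 14/4, a₃ = 14/9, ...
0 < aₙ ≤ 14 for all n ≥ 1
The sequence IS bounded

Bounded (0 < aₙ ≤ 14)


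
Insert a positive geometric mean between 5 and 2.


GM = √(5×2) = √10 = 3.1623

GM = 3.1623


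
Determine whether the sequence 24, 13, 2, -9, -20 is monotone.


Differences: -11, -11, -11, -11
All differences < 0 → strictly DECREASING

Monotonically decreasing


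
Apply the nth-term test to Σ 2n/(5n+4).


lim(n→∞) 2n/(5n+4) = 2/5 = 2/5  (divide numerator and denominator by n)
lim aₙ = 2/5 ≠ 0 → series DIVERGES

Diverges (lim aₙ = 2/5 ≠ 0)


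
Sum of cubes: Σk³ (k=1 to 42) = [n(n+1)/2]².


n(n+1)/2 = 42×43/2 = 903
Σk³ = 903² = 815409

Σk³ = 815409


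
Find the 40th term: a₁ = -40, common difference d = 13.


aₙ = a₁ + (n-1)d
= -40 + (40-1)×13
= -40 + 507
= 467

a_40 = 467


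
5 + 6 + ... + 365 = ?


Σₖ₌5^365 k = Σₖ₌₁^365 k − Σₖ₌₁^4 k
= 365·366/2 − 4·5/2
= 66795 − 10 = 66785

Σk = 66785


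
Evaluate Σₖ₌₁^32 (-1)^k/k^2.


S = -1 + 1/4 - 1/9 + 1/16 - 1/25 + 1/36 - 1/49 + 1/64 ± ...
= -0.822
(Full series converges to -π²/12 ≈ -0.8225)

S_32 = -0.822


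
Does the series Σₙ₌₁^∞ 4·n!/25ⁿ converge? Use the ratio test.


aₙ = 4·n!/25^n
a_{n+1}/aₙ = (n+1)!/25^(n+1) × 25^n/n!  (constant 4 cancels)
= (n+1)/25
L = lim(n→∞) (n+1)/25 = ∞
L > 1 → series DIVERGES

Diverges (ratio test: L = ∞ > 1)


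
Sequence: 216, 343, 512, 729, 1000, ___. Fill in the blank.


Pattern: perfect cubes: n³
Terms: 216, 343, 512, 729, 1000
Next term = 1331

Next term = 1331


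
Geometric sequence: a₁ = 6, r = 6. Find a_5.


aₙ = a₁·r^(n-1)
= 6×6^4
= 6×1296
= 7776

a_5 = 7776


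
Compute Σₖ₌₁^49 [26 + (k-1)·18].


aₙ = 26 + (49-1)×18 = 890
Sₙ = n(a₁+aₙ)/2 = 49×(26+890)/2
= 49×916/2 = 22442

S_49 = 22442


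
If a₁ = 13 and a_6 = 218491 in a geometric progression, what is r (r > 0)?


r^(n-1) = aₙ/a₁
r^5 = 218491/13 = 16807
r = 16807^(1/5)
= 7

r = 7


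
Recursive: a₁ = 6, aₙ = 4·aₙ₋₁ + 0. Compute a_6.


Computing step by step:
a_1 = 6
a_2 = 24
a_3 = 96
a_4 = 384
a_5 = 1536
a_6 = 6144


a_6 = 6144


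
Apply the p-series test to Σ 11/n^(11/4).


p-series test: Σ c/n^p converges if p > 1, diverges if p ≤ 1 (constant c > 0 doesn't affect convergence).
p = 11/4
11/4 > 1 → CONVERGES

Converges (p = 11/4 > 1)


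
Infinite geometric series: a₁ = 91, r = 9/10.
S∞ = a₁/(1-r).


S∞ = a₁/(1-r) = 91/(1 - 9/10)
= 91/(1/10)
= 910

S∞ = 910


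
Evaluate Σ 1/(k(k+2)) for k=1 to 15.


1/(k(k+2)) = (1/2)·(1/k - 1/(k+2)) (partial fractions)
Telescoping: Σ = (1/2)·(1 + 1/2 - 1/16 - 1/17) = 375/544

Sum = 375/544


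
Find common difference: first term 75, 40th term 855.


d = (aₙ - a₁)/(n-1)
= (855 - 75)/(40-1)
= 780/39 = 20

d = 20


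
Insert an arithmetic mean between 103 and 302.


AM = (103 + 302)/2 = 405/2 = 202.5

AM = 202.5


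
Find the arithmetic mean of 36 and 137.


AM = (36 + 137)/2 = 173/2 = 86.5

AM = 86.5


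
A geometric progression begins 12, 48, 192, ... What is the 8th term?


aₙ = a₁·r^(n-1)
= 12×4^7
= 12×16384
= 196608

a_8 = 196608


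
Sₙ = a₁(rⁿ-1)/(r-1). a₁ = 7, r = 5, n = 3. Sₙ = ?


Sₙ = 7×(5^3 - 1)/(5 - 1)
= 7×(125 - 1)/4
= 7×124/4
= 217

S_3 = 217


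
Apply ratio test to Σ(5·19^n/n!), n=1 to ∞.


aₙ = 5·19^n/n!
a_{n+1}/aₙ = 19^(n+1)/(n+1)! × n!/19^n  (constant 5 cancels)
= 19/(n+1)
L = lim(n→∞) 19/(n+1) = 0
L < 1 → series CONVERGES

Converges (ratio test: L = 0 < 1)


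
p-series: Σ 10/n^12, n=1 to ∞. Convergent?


p-series test: Σ c/n^p converges if p > 1, diverges if p ≤ 1 (constant c > 0 doesn't affect convergence).
p = 12
12 > 1 → CONVERGES

Converges (p = 12 > 1)


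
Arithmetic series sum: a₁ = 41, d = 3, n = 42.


aₙ = 41 + (42-1)×3 = 164
Sₙ = n(a₁+aₙ)/2 = 42×(41+164)/2
= 42×205/2 = 4305

S_42 = 4305


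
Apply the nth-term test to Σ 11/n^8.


lim(n→∞) 11/n^8 = 0
lim aₙ = 0 → nth-term test is INCONCLUSIVE
(Need other tests; this is actually a convergent p-series with p=8 > 1)

Inconclusive (lim aₙ = 0; need another test)


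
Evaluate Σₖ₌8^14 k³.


Σₖ₌8^14 k³ = [14·15/2]² − [7·8/2]²
= 11025 − 784 = 10241

Σk³ = 10241


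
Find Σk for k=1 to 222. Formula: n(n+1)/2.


n(n+1)/2 = 222×223/2 = 49506/2 = 24753

Σk = 24753


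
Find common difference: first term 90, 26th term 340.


d = (aₙ - a₁)/(n-1)
= (340 - 90)/(26-1)
= 250/25 = 10

d = 10


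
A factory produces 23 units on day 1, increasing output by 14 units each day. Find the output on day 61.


aₙ = a₁ + (n-1)d
= 23 + (61-1)×14
= 23 + 840
= 863

a_61 = 863


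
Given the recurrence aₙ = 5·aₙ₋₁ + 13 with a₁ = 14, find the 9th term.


Computing step by step:
a_1 = 14
a_2 = 83
a_3 = 428
a_4 = 2153
a_5 = 10778
a_6 = 53903
a_7 = 269528
a_8 = 1347653
a_9 = 6738278


a_9 = 6738278


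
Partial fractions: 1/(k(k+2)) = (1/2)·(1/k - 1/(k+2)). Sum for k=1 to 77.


1/(k(k+2)) = (1/2)·(1/k - 1/(k+2)) (partial fractions)
Telescoping: Σ = (1/2)·(1 + 1/2 - 1/78 - 1/79) = 4543/6162

Sum = 4543/6162


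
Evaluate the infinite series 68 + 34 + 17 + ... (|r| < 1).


S∞ = a₁/(1-r) = 68/(1 - 1/2)
= 68/(1/2)
= 136

S∞ = 136


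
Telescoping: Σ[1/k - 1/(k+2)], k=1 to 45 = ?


Telescoping with gap 2: two head and two tail terms survive.
= (1 + 1/2) - (1/46 + 1/47)
= 3/2 - 1/46 - 1/47 = 1575/1081

Sum = 1575/1081


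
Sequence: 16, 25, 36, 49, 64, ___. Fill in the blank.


Pattern: perfect squares: n²
Terms: 16, 25, 36, 49, 64
Next term = 81

Next term = 81


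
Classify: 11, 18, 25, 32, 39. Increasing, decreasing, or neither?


Differences: 7, 7, 7, 7
All differences > 0 → strictly INCREASING

Monotonically increasing


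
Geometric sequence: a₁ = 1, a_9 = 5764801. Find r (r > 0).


r^(n-1) = aₙ/a₁
r^8 = 5764801/1 = 5764801
r = 5764801^(1/8)
= ±7; taking r > 0 gives r = 7

r = 7


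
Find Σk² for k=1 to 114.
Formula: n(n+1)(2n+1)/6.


n = 114
n(n+1)(2n+1)/6 = 114×115×229/6
= 3002190/6 = 500365

Σk² = 500365


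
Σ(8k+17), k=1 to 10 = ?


Σ(8k+17) = 8·Σk + 17·n
= 8·55 + 17·10
= 440 + 170 = 610

Σ = 610


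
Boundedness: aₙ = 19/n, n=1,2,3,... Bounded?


a₁ = 19, a₂ = 19/2, a₃ = 19/3, ...
0 < aₙ ≤ 19 for all n ≥ 1
Lower bound: 0, Upper bound: 19
The sequence IS bounded

Bounded (0 < aₙ ≤ 19)


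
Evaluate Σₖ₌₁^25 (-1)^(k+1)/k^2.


S = 1 - 1/4 + 1/9 - 1/16 + 1/25 - 1/36 + 1/49 - 1/64 ± ...
= 0.8232
(Full series converges to +π²/12 ≈ +0.8225)

S_25 = 0.8232


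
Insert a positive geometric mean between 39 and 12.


GM = √(39×12) = √468 = 21.6333

GM = 21.6333


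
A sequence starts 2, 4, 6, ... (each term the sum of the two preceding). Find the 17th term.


Computing iteratively: 2, 4, 6, 10, 16, 26, 42, 68, 110, 178, 288, 466, ...
a_17 = 5168

a_17 = 5168


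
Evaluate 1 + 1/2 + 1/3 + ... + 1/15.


H_15 = 1/1 + 1/2 + 1/3 + ... + 1/15
= 1195757/360360
≈ 3.3182

H_15 = 1195757/360360 ≈ 3.3182


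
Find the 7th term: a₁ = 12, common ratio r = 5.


aₙ = a₁·r^(n-1)
= 12×5^6
= 12×15625
= 187500

a_7 = 187500


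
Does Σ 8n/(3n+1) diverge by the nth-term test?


lim(n→∞) 8n/(3n+1) = 8/3 = 8/3  (divide numerator and denominator by n)
lim aₙ = 8/3 ≠ 0 → series DIVERGES

Diverges (lim aₙ = 8/3 ≠ 0)


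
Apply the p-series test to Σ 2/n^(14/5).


p-series test: Σ c/n^p converges if p > 1, diverges if p ≤ 1 (constant c > 0 doesn't affect convergence).
p = 14/5
14/5 > 1 → CONVERGES

Converges (p = 14/5 > 1)


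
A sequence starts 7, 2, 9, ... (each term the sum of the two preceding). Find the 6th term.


Computing iteratively: 7, 2, 9, 11, 20, 31
a_6 = 31

a_6 = 31


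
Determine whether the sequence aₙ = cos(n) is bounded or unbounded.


For all n, -1 ≤ cos(n) ≤ 1, so -1 ≤ cos(n) ≤ 1
Lower bound: -1, Upper bound: 1
The sequence IS bounded

Bounded (-1 ≤ aₙ ≤ 1)


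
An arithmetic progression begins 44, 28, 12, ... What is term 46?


aₙ = a₁ + (n-1)d
= 44 + (46-1)×-16
= 44 - 720
= -676

a_46 = -676


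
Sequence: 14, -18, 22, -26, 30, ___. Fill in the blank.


Pattern: alternating sign, magnitude arithmetic (d=4)
Terms: 14, -18, 22, -26, 30
Next term = -34

Next term = -34


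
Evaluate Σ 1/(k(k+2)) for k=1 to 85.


1/(k(k+2)) = (1/2)·(1/k - 1/(k+2)) (partial fractions)
Telescoping: Σ = (1/2)·(1 + 1/2 - 1/86 - 1/87) = 5525/7482

Sum = 5525/7482


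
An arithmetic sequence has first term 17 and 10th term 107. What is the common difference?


d = (aₙ - a₁)/(n-1)
= (107 - 17)/(10-1)
= 90/9 = 10

d = 10


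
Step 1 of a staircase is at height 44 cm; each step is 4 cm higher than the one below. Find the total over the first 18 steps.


aₙ = 44 + (18-1)×4 = 112
Sₙ = n(a₁+aₙ)/2 = 18×(44+112)/2
= 18×156/2 = 1404

S_18 = 1404


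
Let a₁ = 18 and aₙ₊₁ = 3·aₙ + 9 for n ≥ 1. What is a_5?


Computing step by step:
a_1 = 18
a_2 = 63
a_3 = 198
a_4 = 603
a_5 = 1818


a_5 = 1818


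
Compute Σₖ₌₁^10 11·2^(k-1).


Sₙ = 11×(2^10 - 1)/(2 - 1)
= 11×(1024 - 1)/1
= 11×1023/1
= 11253

S_10 = 11253


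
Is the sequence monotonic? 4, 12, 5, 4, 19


Differences: 8, -7, -1, 15
Difference at position 1 is +8 (> 0) but position 2 is -7 (< 0) — sequence both rises and falls
→ NOT monotonic

Not monotonic


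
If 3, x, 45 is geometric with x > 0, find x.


GM = √(3×45) = √135 = 11.619

GM = 11.619


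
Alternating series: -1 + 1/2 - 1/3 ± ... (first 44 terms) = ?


S = -1 + 1/2 - 1/3 + 1/4 - 1/5 + 1/6 - 1/7 + 1/8 ± ...
= -0.6819
(Full series converges to -ln(2) ≈ -0.6931)

S_44 = -0.6819


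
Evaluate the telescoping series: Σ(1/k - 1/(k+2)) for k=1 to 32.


Telescoping with gap 2: two head and two tail terms survive.
= (1 + 1/2) - (1/33 + 1/34)
= 3/2 - 1/33 - 1/34 = 808/561

Sum = 808/561


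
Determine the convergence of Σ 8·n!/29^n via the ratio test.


aₙ = 8·n!/29^n
a_{n+1}/aₙ = (n+1)!/29^(n+1) × 29^n/n!  (constant 8 cancels)
= (n+1)/29
L = lim(n→∞) (n+1)/29 = ∞
L > 1 → series DIVERGES

Diverges (ratio test: L = ∞ > 1)


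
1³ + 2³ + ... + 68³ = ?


n(n+1)/2 = 68×69/2 = 2346
Σk³ = 2346² = 5503716

Σk³ = 5503716


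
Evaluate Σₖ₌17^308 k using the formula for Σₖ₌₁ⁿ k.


Σₖ₌17^308 k = Σₖ₌₁^308 k − Σₖ₌₁^16 k
= 308·309/2 − 16·17/2
= 47586 − 136 = 47450

Σk = 47450


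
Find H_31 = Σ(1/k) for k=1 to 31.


H_31 = 1/1 + 1/2 + 1/3 + ... + 1/31
= 290774257297357/72201776446800
≈ 4.0272

H_31 = 290774257297357/72201776446800 ≈ 4.0272


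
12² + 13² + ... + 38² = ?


Σₖ₌12^38 k² = Σₖ₌₁^38 k² − Σₖ₌₁^11 k²
= 38·39·77/6 − 11·12·23/6
= 19019 − 506 = 18513

Σk² = 18513


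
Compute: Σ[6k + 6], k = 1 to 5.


Σ(6k+6) = 6·Σk + 6·n
= 6·15 + 6·5
= 90 + 30 = 120

Σ = 120


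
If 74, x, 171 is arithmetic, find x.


AM = (74 + 171)/2 = 245/2 = 122.5

AM = 122.5


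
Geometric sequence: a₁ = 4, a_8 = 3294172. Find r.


r^(n-1) = aₙ/a₁
r^7 = 3294172/4 = 823543
r = 823543^(1/7)
= 7

r = 7


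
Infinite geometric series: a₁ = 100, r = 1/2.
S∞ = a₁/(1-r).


S∞ = a₁/(1-r) = 100/(1 - 1/2)
= 100/(1/2)
= 200

S∞ = 200


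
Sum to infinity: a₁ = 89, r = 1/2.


S∞ = a₁/(1-r) = 89/(1 - 1/2)
= 89/(1/2)
= 178

S∞ = 178


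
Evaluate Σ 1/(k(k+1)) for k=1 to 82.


1/(k(k+1)) = 1/k - 1/(k+1) (partial fractions)
Telescoping: Σ = 1 - 1/83 = 82/83

Sum = 82/83


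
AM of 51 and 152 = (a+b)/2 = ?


AM = (51 + 152)/2 = 203/2 = 101.5

AM = 101.5


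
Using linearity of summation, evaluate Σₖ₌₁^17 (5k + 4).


Σ(5k+4) = 5·Σk + 4·n
= 5·153 + 4·17
= 765 + 68 = 833

Σ = 833


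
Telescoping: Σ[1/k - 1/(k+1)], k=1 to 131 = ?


Telescoping: adjacent terms cancel.
= 1/1 - 1/132
= 1 - 1/132 = 131/132

Sum = 131/132


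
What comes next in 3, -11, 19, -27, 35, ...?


Pattern: alternating sign, magnitude arithmetic (d=8)
Terms: 3, -11, 19, -27, 35
Next term = -43

Next term = -43


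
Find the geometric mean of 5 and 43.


GM = √(5×43) = √215 = 14.6629

GM = 14.6629


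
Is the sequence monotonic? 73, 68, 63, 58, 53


Differences: -5, -5, -5, -5
All differences < 0 → strictly DECREASING

Monotonically decreasing


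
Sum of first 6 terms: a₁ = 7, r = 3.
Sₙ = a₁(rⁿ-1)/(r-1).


Sₙ = 7×(3^6 - 1)/(3 - 1)
= 7×(729 - 1)/2
= 7×728/2
= 2548

S_6 = 2548


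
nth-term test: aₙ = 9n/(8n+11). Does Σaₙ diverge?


lim(n→∞) 9n/(8n+11) = 9/8 = 9/8  (divide numerator and denominator by n)
lim aₙ = 9/8 ≠ 0 → series DIVERGES

Diverges (lim aₙ = 9/8 ≠ 0)


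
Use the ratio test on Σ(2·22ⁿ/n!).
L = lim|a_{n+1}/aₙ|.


aₙ = 2·22^n/n!
a_{n+1}/aₙ = 22^(n+1)/(n+1)! × n!/22^n  (constant 2 cancels)
= 22/(n+1)
L = lim(n→∞) 22/(n+1) = 0
L < 1 → series CONVERGES

Converges (ratio test: L = 0 < 1)


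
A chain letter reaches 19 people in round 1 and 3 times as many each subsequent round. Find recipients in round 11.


aₙ = a₁·r^(n-1)
= 19×3^10
= 19×59049
= 1121931

a_11 = 1121931


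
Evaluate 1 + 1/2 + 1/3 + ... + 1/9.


H_9 = 1/1 + 1/2 + 1/3 + 1/4 + 1/5 + 1/6 + 1/7 + 1/8 + 1/9
= 7129/2520
≈ 2.829

H_9 = 7129/2520 ≈ 2.829


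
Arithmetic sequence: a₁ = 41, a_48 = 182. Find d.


d = (aₙ - a₁)/(n-1)
= (182 - 41)/(48-1)
= 141/47 = 3

d = 3


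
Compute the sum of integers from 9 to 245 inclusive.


Σₖ₌9^245 k = Σₖ₌₁^245 k − Σₖ₌₁^8 k
= 245·246/2 − 8·9/2
= 30135 − 36 = 30099

Σk = 30099


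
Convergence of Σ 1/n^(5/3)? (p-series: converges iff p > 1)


p-series test: Σ c/n^p converges if p > 1, diverges if p ≤ 1 (constant c > 0 doesn't affect convergence).
p = 5/3
5/3 > 1 → CONVERGES

Converges (p = 5/3 > 1)


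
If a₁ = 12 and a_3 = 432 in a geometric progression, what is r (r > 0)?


r^(n-1) = aₙ/a₁
r^2 = 432/12 = 36
r = 36^(1/2)
= ±6; taking r > 0 gives r = 6

r = 6


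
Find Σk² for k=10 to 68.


Σₖ₌10^68 k² = Σₖ₌₁^68 k² − Σₖ₌₁^9 k²
= 68·69·137/6 − 9·10·19/6
= 107134 − 285 = 106849

Σk² = 106849


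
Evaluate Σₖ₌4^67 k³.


Σₖ₌4^67 k³ = [67·68/2]² − [3·4/2]²
= 5189284 − 36 = 5189248

Σk³ = 5189248


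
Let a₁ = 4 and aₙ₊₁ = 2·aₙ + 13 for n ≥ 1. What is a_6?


Computing step by step:
a_1 = 4
a_2 = 21
a_3 = 55
a_4 = 123
a_5 = 259
a_6 = 531


a_6 = 531


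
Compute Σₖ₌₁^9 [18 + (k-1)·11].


aₙ = 18 + (9-1)×11 = 106
Sₙ = n(a₁+aₙ)/2 = 9×(18+106)/2
= 9×124/2 = 558

S_9 = 558


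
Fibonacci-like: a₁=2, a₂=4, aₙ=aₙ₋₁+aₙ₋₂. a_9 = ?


Computing iteratively: 2, 4, 6, 10, 16, 26, 42, 68, 110
a_9 = 110

a_9 = 110


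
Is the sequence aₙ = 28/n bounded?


a₁ = 28, a₂ = 28/2, a₃ = 28/3, ...
0 < aₙ ≤ 28 for all n ≥ 1
Lower bound: 0, Upper bound: 28
The sequence IS bounded

Bounded (0 < aₙ ≤ 28)


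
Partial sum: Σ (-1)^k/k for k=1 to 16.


S = -1 + 1/2 - 1/3 + 1/4 - 1/5 + 1/6 - 1/7 + 1/8 ± ...
= -0.6629
(Full series converges to -ln(2) ≈ -0.6931)

S_16 = -0.6629


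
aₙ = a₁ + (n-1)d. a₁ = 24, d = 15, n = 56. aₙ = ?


aₙ = a₁ + (n-1)d
= 24 + (56-1)×15
= 24 + 825
= 849

a_56 = 849


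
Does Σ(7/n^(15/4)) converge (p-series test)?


p-series test: Σ c/n^p converges if p > 1, diverges if p ≤ 1 (constant c > 0 doesn't affect convergence).
p = 15/4
15/4 > 1 → CONVERGES

Converges (p = 15/4 > 1)


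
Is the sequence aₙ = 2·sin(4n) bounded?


For all n, -1 ≤ sin(4n) ≤ 1, so -2 ≤ 2·sin(4n) ≤ 2
Lower bound: -2, Upper bound: 2
The sequence IS bounded

Bounded (-2 ≤ aₙ ≤ 2)


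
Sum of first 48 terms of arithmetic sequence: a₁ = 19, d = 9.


aₙ = 19 + (48-1)×9 = 442
Sₙ = n(a₁+aₙ)/2 = 48×(19+442)/2
= 48×461/2 = 11064

S_48 = 11064


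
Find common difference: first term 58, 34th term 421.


d = (aₙ - a₁)/(n-1)
= (421 - 58)/(34-1)
= 363/33 = 11

d = 11


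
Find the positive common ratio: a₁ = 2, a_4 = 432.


r^(n-1) = aₙ/a₁
r^3 = 432/2 = 216
r = 216^(1/3)
= 6

r = 6


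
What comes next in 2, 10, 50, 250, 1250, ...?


Pattern: geometric (r=5)
Terms: 2, 10, 50, 250, 1250
Next term = 6250

Next term = 6250


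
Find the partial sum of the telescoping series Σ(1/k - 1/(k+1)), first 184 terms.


Telescoping: adjacent terms cancel.
= 1/1 - 1/185
= 1 - 1/185 = 184/185

Sum = 184/185


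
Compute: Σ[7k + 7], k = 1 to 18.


Σ(7k+7) = 7·Σk + 7·n
= 7·171 + 7·18
= 1197 + 126 = 1323

Σ = 1323


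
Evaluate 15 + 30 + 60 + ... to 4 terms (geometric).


Sₙ = 15×(2^4 - 1)/(2 - 1)
= 15×(16 - 1)/1
= 15×15/1
= 225

S_4 = 225


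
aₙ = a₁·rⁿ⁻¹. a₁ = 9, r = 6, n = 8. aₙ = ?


aₙ = a₁·r^(n-1)
= 9×6^7
= 9×279936
= 2519424

a_8 = 2519424


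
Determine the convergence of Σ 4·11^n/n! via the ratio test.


aₙ = 4·11^n/n!
a_{n+1}/aₙ = 11^(n+1)/(n+1)! × n!/11^n  (constant 4 cancels)
= 11/(n+1)
L = lim(n→∞) 11/(n+1) = 0
L < 1 → series CONVERGES

Converges (ratio test: L = 0 < 1)


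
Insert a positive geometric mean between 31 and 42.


GM = √(31×42) = √1302 = 36.0832

GM = 36.0832


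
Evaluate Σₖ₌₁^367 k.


n(n+1)/2 = 367×368/2 = 135056/2 = 67528

Σk = 67528


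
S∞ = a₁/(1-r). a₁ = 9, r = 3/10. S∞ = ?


S∞ = a₁/(1-r) = 9/(1 - 3/10)
= 9/(7/10)
= 90/7

S∞ = 90/7


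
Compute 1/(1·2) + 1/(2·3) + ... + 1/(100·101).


1/(k(k+1)) = 1/k - 1/(k+1) (partial fractions)
Telescoping: Σ = 1 - 1/101 = 100/101

Sum = 100/101


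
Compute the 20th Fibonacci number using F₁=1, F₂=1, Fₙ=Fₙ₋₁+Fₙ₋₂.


Fibonacci sequence: 1, 1, 2, 3, 5, 8, 13, 21, 34, 55, 89, ...
F(20) = 6765

F(20) = 6765


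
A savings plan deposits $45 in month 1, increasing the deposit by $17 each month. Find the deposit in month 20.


aₙ = a₁ + (n-1)d
= 45 + (20-1)×17
= 45 + 323
= 368

a_20 = 368


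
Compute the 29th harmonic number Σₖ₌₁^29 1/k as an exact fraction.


H_29 = 1/1 + 1/2 + 1/3 + ... + 1/29
= 9227046511387/2329089562800
≈ 3.9617

H_29 = 9227046511387/2329089562800 ≈ 3.9617


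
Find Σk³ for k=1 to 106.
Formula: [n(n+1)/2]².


n(n+1)/2 = 106×107/2 = 5671
Σk³ = 5671² = 32160241

Σk³ = 32160241


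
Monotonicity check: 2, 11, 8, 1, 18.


Differences: 9, -3, -7, 17
Difference at position 1 is +9 (> 0) but position 2 is -3 (< 0) — sequence both rises and falls
→ NOT monotonic

Not monotonic


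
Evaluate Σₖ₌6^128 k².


Σₖ₌6^128 k² = Σₖ₌₁^128 k² − Σₖ₌₁^5 k²
= 128·129·257/6 − 5·6·11/6
= 707264 − 55 = 707209

Σk² = 707209


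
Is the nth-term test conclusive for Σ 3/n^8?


lim(n→∞) 3/n^8 = 0
lim aₙ = 0 → nth-term test is INCONCLUSIVE
(Need other tests; this is actually a convergent p-series with p=8 > 1)

Inconclusive (lim aₙ = 0; need another test)


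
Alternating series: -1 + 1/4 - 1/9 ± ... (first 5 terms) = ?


S = -1 + 1/4 - 1/9 + 1/16 - 1/25
= -0.8386
(Full series converges to -π²/12 ≈ -0.8225)

S_5 = -0.8386


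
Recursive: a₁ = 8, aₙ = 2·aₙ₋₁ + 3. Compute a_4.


Computing step by step:
a_1 = 8
a_2 = 19
a_3 = 41
a_4 = 85


a_4 = 85


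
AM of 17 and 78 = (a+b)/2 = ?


AM = (17 + 78)/2 = 95/2 = 47.5

AM = 47.5


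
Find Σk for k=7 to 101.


Σₖ₌7^101 k = Σₖ₌₁^101 k − Σₖ₌₁^6 k
= 101·102/2 − 6·7/2
= 5151 − 21 = 5130

Σk = 5130


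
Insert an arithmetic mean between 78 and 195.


AM = (78 + 195)/2 = 273/2 = 136.5

AM = 136.5


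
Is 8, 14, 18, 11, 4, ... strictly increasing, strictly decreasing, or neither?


Differences: 6, 4, -7, -7
Difference at position 1 is +6 (> 0) but position 3 is -7 (< 0) — sequence both rises and falls
→ NOT monotonic

Not monotonic


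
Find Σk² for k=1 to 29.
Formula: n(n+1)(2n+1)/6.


n = 29
n(n+1)(2n+1)/6 = 29×30×59/6
= 51330/6 = 8555

Σk² = 8555


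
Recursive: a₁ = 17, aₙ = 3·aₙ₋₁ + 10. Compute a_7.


Computing step by step:
a_1 = 17
a_2 = 61
a_3 = 193
a_4 = 589
a_5 = 1777
a_6 = 5341
a_7 = 16033


a_7 = 16033


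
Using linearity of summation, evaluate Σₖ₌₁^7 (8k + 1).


Σ(8k+1) = 8·Σk + 1·n
= 8·28 + 1·7
= 224 + 7 = 231

Σ = 231


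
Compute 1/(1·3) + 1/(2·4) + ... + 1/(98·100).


1/(k(k+2)) = (1/2)·(1/k - 1/(k+2)) (partial fractions)
Telescoping: Σ = (1/2)·(1 + 1/2 - 1/99 - 1/100) = 14651/19800

Sum = 14651/19800


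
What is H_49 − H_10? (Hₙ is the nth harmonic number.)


Σₖ₌11^49 1/k = 1/11 + 1/12 + 1/13 + ... + 1/49
= 4804253716567824832211/3099044504245996706400
≈ 1.5502

Sum = 4804253716567824832211/3099044504245996706400 ≈ 1.5502


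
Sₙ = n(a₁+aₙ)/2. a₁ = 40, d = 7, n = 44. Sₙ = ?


aₙ = 40 + (44-1)×7 = 341
Sₙ = n(a₁+aₙ)/2 = 44×(40+341)/2
= 44×381/2 = 8382

S_44 = 8382


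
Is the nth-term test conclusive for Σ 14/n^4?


lim(n→∞) 14/n^4 = 0
lim aₙ = 0 → nth-term test is INCONCLUSIVE
(Need other tests; this is actually a convergent p-series with p=4 > 1)

Inconclusive (lim aₙ = 0; need another test)


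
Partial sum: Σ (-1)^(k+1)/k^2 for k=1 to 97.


S = 1 - 1/4 + 1/9 - 1/16 + 1/25 - 1/36 + 1/49 - 1/64 ± ...
= 0.8225
(Full series converges to +π²/12 ≈ +0.8225)

S_97 = 0.8225


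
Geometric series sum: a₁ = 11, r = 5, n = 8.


Sₙ = 11×(5^8 - 1)/(5 - 1)
= 11×(390625 - 1)/4
= 11×390624/4
= 1074216

S_8 = 1074216


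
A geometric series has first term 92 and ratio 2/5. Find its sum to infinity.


S∞ = a₁/(1-r) = 92/(1 - 2/5)
= 92/(3/5)
= 460/3

S∞ = 460/3


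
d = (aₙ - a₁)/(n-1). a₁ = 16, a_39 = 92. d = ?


d = (aₙ - a₁)/(n-1)
= (92 - 16)/(39-1)
= 76/38 = 2

d = 2


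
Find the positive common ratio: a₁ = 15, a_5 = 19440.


r^(n-1) = aₙ/a₁
r^4 = 19440/15 = 1296
r = 1296^(1/4)
= ±6; taking r > 0 gives r = 6

r = 6


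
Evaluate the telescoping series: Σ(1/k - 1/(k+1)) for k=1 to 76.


Telescoping: adjacent terms cancel.
= 1/1 - 1/77
= 1 - 1/77 = 76/77

Sum = 76/77


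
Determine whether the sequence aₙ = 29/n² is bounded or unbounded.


a₁ = 29, a₂ = 29/4, a₃ = 29/9, ...
0 < aₙ ≤ 29 for all n ≥ 1
The sequence IS bounded

Bounded (0 < aₙ ≤ 29)


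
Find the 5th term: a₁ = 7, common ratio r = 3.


aₙ = a₁·r^(n-1)
= 7×3^4
= 7×81
= 567

a_5 = 567
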